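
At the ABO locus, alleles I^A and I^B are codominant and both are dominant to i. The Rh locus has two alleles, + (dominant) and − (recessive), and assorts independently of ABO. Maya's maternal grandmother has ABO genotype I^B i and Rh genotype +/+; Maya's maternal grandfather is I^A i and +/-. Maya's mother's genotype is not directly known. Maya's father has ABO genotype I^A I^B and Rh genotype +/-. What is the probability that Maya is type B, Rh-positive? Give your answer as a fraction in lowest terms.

21/64

Maya's mother's ABO genotype from I^B i × I^A i: 1/4 I^A I^B, 1/4 I^A i, 1/4 I^B i, 1/4 i i.
Crossing each possibility with the father I^A I^B and summing P(type B): 1/4·1/4 + 1/4·1/4 + 1/4·1/2 + 1/4·1/2 = 3/8.
Similarly for Rh via the mother's Rh distribution: P(Rh+) = 7/8.
Independent loci: 3/8 × 7/8 = 21/64.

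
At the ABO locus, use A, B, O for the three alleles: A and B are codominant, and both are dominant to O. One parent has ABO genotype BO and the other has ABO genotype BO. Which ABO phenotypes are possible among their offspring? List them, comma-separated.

O, B

Gametes from BO × BO give offspring ABO genotypes BB, BO, OO, i.e. phenotypes O, B.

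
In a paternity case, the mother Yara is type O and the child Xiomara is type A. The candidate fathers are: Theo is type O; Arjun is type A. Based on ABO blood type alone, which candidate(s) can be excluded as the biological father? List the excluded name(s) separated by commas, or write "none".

A candidate is excluded only if no genotype consistent with his phenotype could produce a type A child with a type O mother.
Theo (type O): no genotype consistent with that phenotype can produce a type-A child with a type-O mother.

Theo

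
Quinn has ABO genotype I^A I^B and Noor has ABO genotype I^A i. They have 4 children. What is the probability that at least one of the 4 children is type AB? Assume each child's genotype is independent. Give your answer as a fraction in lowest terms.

ABO cross I^A I^B × I^A i → 1/2 A, 1/4 B, 1/4 AB.
So P(type AB) = 1/4 per child.
P(none) = (3/4)^4 = 81/256; P(at least one) = 1 − 81/256 = 175/256.

175/256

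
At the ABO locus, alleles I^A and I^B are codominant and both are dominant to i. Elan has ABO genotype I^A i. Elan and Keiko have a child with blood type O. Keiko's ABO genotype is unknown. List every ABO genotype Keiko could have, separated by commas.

For each candidate genotype of Keiko, check whether crossing it with I^A i can produce every observed child phenotype.
  I^A I^A → possible child types {A} ✗
  I^A I^B → possible child types {A, B, AB} ✗
  I^A i → possible child types {O, A} ✓
  I^B I^B → possible child types {B, AB} ✗
  I^B i → possible child types {O, A, B, AB} ✓
  i i → possible child types {O, A} ✓

I^A i, I^B i, i i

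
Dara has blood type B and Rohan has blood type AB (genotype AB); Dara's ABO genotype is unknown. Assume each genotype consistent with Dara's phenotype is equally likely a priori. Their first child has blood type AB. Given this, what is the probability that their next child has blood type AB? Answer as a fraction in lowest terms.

Possible genotypes: Dara ∈ {BB, BO}; Rohan ∈ {AB}.
Weight each parental genotype pair by prior × P(type-AB child):
  BB × AB: posterior weight 2/3; P(next child type AB) = 1/2.
  BO × AB: posterior weight 1/3; P(next child type AB) = 1/4.
Weighted sum = 5/12.

5/12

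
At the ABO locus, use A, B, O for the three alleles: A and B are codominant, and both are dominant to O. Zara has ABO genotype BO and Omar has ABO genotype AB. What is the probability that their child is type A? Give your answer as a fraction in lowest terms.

ABO cross BO × AB → offspring phenotypes: 1/4 A, 1/2 B, 1/4 AB.
So P(type A) = 1/4.

1/4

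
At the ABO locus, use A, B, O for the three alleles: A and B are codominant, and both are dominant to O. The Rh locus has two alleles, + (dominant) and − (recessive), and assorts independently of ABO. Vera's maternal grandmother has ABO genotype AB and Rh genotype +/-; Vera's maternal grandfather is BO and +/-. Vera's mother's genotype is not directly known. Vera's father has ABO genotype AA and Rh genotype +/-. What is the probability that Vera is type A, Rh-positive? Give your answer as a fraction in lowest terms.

3/8

Vera's mother's ABO genotype from AB × BO: 1/4 AB, 1/4 AO, 1/4 BB, 1/4 BO.
Crossing each possibility with the father AA and summing P(type A): 1/4·1/2 + 1/4·1 + 1/4·0 + 1/4·1/2 = 1/2.
Similarly for Rh via the mother's Rh distribution: P(Rh+) = 3/4.
Independent loci: 1/2 × 3/4 = 3/8.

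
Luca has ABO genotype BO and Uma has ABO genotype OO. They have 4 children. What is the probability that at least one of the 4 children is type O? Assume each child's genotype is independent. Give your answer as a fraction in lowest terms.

ABO cross BO × OO → 1/2 O, 1/2 B.
So P(type O) = 1/2 per child.
P(none) = (1/2)^4 = 1/16; P(at least one) = 1 − 1/16 = 15/16.

15/16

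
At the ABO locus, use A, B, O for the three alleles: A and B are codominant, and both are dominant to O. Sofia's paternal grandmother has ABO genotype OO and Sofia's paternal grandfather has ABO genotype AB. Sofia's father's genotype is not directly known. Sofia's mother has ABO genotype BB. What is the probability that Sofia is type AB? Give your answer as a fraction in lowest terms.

Sofia's father's ABO genotype from OO × AB: 1/2 AO, 1/2 BO.
Crossing each possibility with the mother BB and summing P(type AB): 1/2·1/2 + 1/2·0 = 1/4.

1/4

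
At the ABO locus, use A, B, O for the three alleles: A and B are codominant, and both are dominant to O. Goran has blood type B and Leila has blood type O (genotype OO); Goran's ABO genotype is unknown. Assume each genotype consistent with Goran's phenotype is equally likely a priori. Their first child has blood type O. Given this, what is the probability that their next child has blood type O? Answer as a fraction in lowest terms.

Possible genotypes: Goran ∈ {BB, BO}; Leila ∈ {OO}.
Weight each parental genotype pair by prior × P(type-O child):
  BO × OO: posterior weight 1; P(next child type O) = 1/2.
Weighted sum = 1/2.

1/2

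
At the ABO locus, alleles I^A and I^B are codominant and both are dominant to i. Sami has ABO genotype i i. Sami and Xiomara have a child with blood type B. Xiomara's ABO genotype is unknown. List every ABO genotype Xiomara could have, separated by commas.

For each candidate genotype of Xiomara, check whether crossing it with i i can produce every observed child phenotype.
  I^A I^A → possible child types {A} ✗
  I^A I^B → possible child types {A, B} ✓
  I^A i → possible child types {O, A} ✗
  I^B I^B → possible child types {B} ✓
  I^B i → possible child types {O, B} ✓
  i i → possible child types {O} ✗

I^A I^B, I^B I^B, I^B i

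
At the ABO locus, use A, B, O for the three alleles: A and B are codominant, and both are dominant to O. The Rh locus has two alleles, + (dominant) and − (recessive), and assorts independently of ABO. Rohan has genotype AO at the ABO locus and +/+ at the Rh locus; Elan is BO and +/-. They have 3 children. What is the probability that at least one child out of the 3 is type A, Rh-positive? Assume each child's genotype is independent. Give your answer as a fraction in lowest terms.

ABO cross AO × BO → 1/4 O, 1/4 A, 1/4 B, 1/4 AB.
Rh cross +/+ × +/- → 1 Rh+; so P(type A, Rh-positive) = 1/4 × 1 = 1/4 per child.
P(none) = (3/4)^3 = 27/64; P(at least one) = 1 − 27/64 = 37/64.

37/64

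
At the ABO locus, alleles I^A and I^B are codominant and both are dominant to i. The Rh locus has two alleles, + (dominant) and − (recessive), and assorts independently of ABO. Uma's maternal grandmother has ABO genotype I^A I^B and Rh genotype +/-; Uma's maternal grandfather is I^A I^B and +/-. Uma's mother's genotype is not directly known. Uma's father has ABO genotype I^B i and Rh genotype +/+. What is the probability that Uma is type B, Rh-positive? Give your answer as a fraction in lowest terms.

Uma's mother's ABO genotype from I^A I^B × I^A I^B: 1/4 I^A I^A, 1/2 I^A I^B, 1/4 I^B I^B.
Crossing each possibility with the father I^B i and summing P(type B): 1/4·0 + 1/2·1/2 + 1/4·1 = 1/2.
Similarly for Rh via the mother's Rh distribution: P(Rh+) = 1.
Independent loci: 1/2 × 1 = 1/2.

1/2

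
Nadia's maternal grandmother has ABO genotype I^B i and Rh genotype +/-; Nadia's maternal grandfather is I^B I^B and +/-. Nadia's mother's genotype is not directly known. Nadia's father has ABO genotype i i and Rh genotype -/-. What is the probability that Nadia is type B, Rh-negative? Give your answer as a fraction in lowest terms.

3/8

Nadia's mother's ABO genotype from I^B i × I^B I^B: 1/2 I^B I^B, 1/2 I^B i.
Crossing each possibility with the father i i and summing P(type B): 1/2·1 + 1/2·1/2 = 3/4.
Similarly for Rh via the mother's Rh distribution: P(Rh-) = 1/2.
Independent loci: 3/4 × 1/2 = 3/8.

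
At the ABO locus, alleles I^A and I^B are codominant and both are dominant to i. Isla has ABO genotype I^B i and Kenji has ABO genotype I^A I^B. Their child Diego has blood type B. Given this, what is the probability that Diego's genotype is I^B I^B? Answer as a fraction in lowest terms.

Cross I^B i × I^A I^B → 1/4 I^A I^B, 1/4 I^A i, 1/4 I^B I^B, 1/4 I^B i.
Type-B genotypes among offspring: I^B I^B (1/4), I^B i (1/4); total 1/2.
P(I^B I^B | type B) = (1/4) / (1/2) = 1/2.

1/2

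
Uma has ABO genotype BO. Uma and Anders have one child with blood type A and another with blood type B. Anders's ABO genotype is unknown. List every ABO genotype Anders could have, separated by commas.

For each candidate genotype of Anders, check whether crossing it with BO can produce every observed child phenotype.
  AA → possible child types {A, AB} ✗
  AB → possible child types {A, B, AB} ✓
  AO → possible child types {O, A, B, AB} ✓
  BB → possible child types {B} ✗
  BO → possible child types {O, B} ✗
  OO → possible child types {O, B} ✗

AB, AO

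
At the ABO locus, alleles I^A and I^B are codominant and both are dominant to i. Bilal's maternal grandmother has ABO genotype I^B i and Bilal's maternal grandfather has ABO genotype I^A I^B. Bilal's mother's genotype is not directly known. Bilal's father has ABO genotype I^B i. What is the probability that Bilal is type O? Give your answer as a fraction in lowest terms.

1/8

Bilal's mother's ABO genotype from I^B i × I^A I^B: 1/4 I^A I^B, 1/4 I^A i, 1/4 I^B I^B, 1/4 I^B i.
Crossing each possibility with the father I^B i and summing P(type O): 1/4·0 + 1/4·1/4 + 1/4·0 + 1/4·1/4 = 1/8.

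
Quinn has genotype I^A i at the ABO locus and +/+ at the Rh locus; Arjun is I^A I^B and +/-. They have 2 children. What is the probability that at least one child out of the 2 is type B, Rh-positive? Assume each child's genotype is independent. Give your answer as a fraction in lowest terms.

7/16

ABO cross I^A i × I^A I^B → 1/2 A, 1/4 B, 1/4 AB.
Rh cross +/+ × +/- → 1 Rh+; so P(type B, Rh-positive) = 1/4 × 1 = 1/4 per child.
P(none) = (3/4)^2 = 9/16; P(at least one) = 1 − 9/16 = 7/16.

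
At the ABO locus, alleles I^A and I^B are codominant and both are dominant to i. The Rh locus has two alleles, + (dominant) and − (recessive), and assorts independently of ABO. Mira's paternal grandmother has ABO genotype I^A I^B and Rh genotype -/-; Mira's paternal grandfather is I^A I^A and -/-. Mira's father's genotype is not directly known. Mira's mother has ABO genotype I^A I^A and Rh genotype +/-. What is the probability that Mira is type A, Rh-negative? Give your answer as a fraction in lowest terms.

Mira's father's ABO genotype from I^A I^B × I^A I^A: 1/2 I^A I^A, 1/2 I^A I^B.
Crossing each possibility with the mother I^A I^A and summing P(type A): 1/2·1 + 1/2·1/2 = 3/4.
Similarly for Rh via the father's Rh distribution: P(Rh-) = 1/2.
Independent loci: 3/4 × 1/2 = 3/8.

3/8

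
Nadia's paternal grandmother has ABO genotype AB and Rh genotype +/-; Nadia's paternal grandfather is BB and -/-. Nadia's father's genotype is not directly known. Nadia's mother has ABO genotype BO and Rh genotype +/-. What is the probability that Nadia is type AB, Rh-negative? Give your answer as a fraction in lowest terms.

Nadia's father's ABO genotype from AB × BB: 1/2 AB, 1/2 BB.
Crossing each possibility with the mother BO and summing P(type AB): 1/2·1/4 + 1/2·0 = 1/8.
Similarly for Rh via the father's Rh distribution: P(Rh-) = 3/8.
Independent loci: 1/8 × 3/8 = 3/64.

3/64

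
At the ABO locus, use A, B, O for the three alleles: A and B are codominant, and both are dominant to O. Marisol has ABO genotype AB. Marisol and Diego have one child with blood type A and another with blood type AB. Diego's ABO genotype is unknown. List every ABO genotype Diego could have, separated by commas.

AA, AB, AO, BO

For each candidate genotype of Diego, check whether crossing it with AB can produce every observed child phenotype.
  AA → possible child types {A, AB} ✓
  AB → possible child types {A, B, AB} ✓
  AO → possible child types {A, B, AB} ✓
  BB → possible child types {B, AB} ✗
  BO → possible child types {A, B, AB} ✓
  OO → possible child types {A, B} ✗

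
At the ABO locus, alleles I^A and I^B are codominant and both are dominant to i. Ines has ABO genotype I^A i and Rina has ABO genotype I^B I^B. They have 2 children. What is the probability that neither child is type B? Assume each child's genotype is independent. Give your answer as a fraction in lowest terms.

1/4

ABO cross I^A i × I^B I^B → 1/2 B, 1/2 AB.
So P(type B) = 1/2 per child.
P(not type B) = 1/2 for one child; (1/2)^2 = 1/4.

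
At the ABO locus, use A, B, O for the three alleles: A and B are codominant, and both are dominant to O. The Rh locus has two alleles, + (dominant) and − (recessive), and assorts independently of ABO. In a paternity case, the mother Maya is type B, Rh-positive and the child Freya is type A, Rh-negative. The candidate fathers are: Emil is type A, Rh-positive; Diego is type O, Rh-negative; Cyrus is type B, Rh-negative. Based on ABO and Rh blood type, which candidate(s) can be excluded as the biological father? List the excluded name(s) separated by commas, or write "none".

Diego, Cyrus

A candidate is excluded only if no genotype consistent with his phenotype could produce a type A, Rh-negative child with a type B, Rh-positive mother.
Diego (type O, Rh-): no genotype consistent with that phenotype can produce a type-A Rh- child with a type-B mother.
Cyrus (type B, Rh-): no genotype consistent with that phenotype can produce a type-A Rh- child with a type-B mother.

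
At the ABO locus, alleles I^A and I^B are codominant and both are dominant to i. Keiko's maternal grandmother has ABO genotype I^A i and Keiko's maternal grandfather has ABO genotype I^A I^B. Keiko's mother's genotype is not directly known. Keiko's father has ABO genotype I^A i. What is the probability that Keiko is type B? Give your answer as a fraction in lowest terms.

1/8

Keiko's mother's ABO genotype from I^A i × I^A I^B: 1/4 I^A I^A, 1/4 I^A I^B, 1/4 I^A i, 1/4 I^B i.
Crossing each possibility with the father I^A i and summing P(type B): 1/4·0 + 1/4·1/4 + 1/4·0 + 1/4·1/4 = 1/8.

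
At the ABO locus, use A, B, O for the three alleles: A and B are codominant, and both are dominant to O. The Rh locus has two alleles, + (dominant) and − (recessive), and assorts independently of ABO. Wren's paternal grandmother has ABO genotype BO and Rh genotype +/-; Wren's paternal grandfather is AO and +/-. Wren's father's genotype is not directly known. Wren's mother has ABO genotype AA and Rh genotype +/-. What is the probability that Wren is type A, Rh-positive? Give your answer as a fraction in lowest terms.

9/16

Wren's father's ABO genotype from BO × AO: 1/4 AB, 1/4 AO, 1/4 BO, 1/4 OO.
Crossing each possibility with the mother AA and summing P(type A): 1/4·1/2 + 1/4·1 + 1/4·1/2 + 1/4·1 = 3/4.
Similarly for Rh via the father's Rh distribution: P(Rh+) = 3/4.
Independent loci: 3/4 × 3/4 = 9/16.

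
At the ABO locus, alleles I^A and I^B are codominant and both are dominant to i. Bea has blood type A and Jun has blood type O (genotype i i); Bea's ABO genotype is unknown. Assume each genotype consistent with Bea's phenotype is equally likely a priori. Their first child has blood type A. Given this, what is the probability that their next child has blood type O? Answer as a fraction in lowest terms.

Possible genotypes: Bea ∈ {I^A I^A, I^A i}; Jun ∈ {i i}.
Weight each parental genotype pair by prior × P(type-A child):
  I^A I^A × i i: posterior weight 2/3; P(next child type O) = 0.
  I^A i × i i: posterior weight 1/3; P(next child type O) = 1/2.
Weighted sum = 1/6.

1/6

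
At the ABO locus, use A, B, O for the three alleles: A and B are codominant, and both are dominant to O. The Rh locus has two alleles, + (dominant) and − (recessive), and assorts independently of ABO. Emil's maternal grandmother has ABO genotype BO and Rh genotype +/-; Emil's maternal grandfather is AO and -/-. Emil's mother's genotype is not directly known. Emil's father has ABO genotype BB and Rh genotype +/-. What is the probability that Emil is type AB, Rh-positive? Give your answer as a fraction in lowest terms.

Emil's mother's ABO genotype from BO × AO: 1/4 AB, 1/4 AO, 1/4 BO, 1/4 OO.
Crossing each possibility with the father BB and summing P(type AB): 1/4·1/2 + 1/4·1/2 + 1/4·0 + 1/4·0 = 1/4.
Similarly for Rh via the mother's Rh distribution: P(Rh+) = 5/8.
Independent loci: 1/4 × 5/8 = 5/32.

5/32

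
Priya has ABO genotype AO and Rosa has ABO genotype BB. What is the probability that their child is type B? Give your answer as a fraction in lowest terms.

1/2

ABO cross AO × BB → offspring phenotypes: 1/2 B, 1/2 AB.
So P(type B) = 1/2.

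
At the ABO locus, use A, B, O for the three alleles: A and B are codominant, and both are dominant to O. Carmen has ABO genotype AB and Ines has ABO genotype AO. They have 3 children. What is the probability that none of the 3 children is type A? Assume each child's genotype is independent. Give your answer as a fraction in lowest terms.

1/8

ABO cross AB × AO → 1/2 A, 1/4 B, 1/4 AB.
So P(type A) = 1/2 per child.
P(not type A) = 1/2 for one child; (1/2)^3 = 1/8.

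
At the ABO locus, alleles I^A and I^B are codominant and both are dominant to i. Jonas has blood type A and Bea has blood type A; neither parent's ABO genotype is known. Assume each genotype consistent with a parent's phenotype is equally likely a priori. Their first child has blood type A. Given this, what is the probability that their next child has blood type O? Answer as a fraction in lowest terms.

1/20

Possible genotypes: Jonas ∈ {I^A I^A, I^A i}; Bea ∈ {I^A I^A, I^A i}.
Weight each parental genotype pair by prior × P(type-A child):
  I^A I^A × I^A I^A: posterior weight 4/15; P(next child type O) = 0.
  I^A I^A × I^A i: posterior weight 4/15; P(next child type O) = 0.
  I^A i × I^A I^A: posterior weight 4/15; P(next child type O) = 0.
  I^A i × I^A i: posterior weight 1/5; P(next child type O) = 1/4.
Weighted sum = 1/20.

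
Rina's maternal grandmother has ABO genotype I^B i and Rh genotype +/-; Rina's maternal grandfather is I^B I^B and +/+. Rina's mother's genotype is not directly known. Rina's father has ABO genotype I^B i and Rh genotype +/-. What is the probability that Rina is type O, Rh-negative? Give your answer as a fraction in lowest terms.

1/64

Rina's mother's ABO genotype from I^B i × I^B I^B: 1/2 I^B I^B, 1/2 I^B i.
Crossing each possibility with the father I^B i and summing P(type O): 1/2·0 + 1/2·1/4 = 1/8.
Similarly for Rh via the mother's Rh distribution: P(Rh-) = 1/8.
Independent loci: 1/8 × 1/8 = 1/64.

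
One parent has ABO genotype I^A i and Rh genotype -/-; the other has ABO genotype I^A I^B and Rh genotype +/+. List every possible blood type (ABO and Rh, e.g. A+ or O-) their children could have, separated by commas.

A+, B+, AB+

Gametes from I^A i × I^A I^B give offspring ABO genotypes I^A I^A, I^A I^B, I^A i, I^B i, i.e. phenotypes A, B, AB.
Rh cross -/- × +/+ → phenotypes Rh+.
Combining independently: A+, B+, AB+.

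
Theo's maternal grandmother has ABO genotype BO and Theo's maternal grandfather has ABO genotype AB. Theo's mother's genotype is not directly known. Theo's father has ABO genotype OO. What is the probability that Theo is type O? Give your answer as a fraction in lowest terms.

Theo's mother's ABO genotype from BO × AB: 1/4 AB, 1/4 AO, 1/4 BB, 1/4 BO.
Crossing each possibility with the father OO and summing P(type O): 1/4·0 + 1/4·1/2 + 1/4·0 + 1/4·1/2 = 1/4.

1/4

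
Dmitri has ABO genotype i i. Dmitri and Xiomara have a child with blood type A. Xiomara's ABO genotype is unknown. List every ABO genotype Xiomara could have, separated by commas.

I^A I^A, I^A I^B, I^A i

For each candidate genotype of Xiomara, check whether crossing it with i i can produce every observed child phenotype.
  I^A I^A → possible child types {A} ✓
  I^A I^B → possible child types {A, B} ✓
  I^A i → possible child types {O, A} ✓
  I^B I^B → possible child types {B} ✗
  I^B i → possible child types {O, B} ✗
  i i → possible child types {O} ✗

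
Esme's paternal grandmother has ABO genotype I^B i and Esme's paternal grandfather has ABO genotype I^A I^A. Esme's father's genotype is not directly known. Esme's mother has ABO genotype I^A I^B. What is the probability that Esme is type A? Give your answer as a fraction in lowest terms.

Esme's father's ABO genotype from I^B i × I^A I^A: 1/2 I^A I^B, 1/2 I^A i.
Crossing each possibility with the mother I^A I^B and summing P(type A): 1/2·1/4 + 1/2·1/2 = 3/8.

3/8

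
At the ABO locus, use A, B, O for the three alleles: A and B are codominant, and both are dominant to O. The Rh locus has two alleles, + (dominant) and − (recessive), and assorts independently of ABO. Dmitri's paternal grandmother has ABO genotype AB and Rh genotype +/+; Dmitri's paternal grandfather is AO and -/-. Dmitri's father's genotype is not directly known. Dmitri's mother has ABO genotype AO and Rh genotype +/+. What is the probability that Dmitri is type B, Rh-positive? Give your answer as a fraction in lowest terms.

Dmitri's father's ABO genotype from AB × AO: 1/4 AA, 1/4 AB, 1/4 AO, 1/4 BO.
Crossing each possibility with the mother AO and summing P(type B): 1/4·0 + 1/4·1/4 + 1/4·0 + 1/4·1/4 = 1/8.
Similarly for Rh via the father's Rh distribution: P(Rh+) = 1.
Independent loci: 1/8 × 1 = 1/8.

1/8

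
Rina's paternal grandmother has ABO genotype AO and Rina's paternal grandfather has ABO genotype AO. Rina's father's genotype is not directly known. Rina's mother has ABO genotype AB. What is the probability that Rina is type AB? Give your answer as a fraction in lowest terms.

1/4

Rina's father's ABO genotype from AO × AO: 1/4 AA, 1/2 AO, 1/4 OO.
Crossing each possibility with the mother AB and summing P(type AB): 1/4·1/2 + 1/2·1/4 + 1/4·0 = 1/4.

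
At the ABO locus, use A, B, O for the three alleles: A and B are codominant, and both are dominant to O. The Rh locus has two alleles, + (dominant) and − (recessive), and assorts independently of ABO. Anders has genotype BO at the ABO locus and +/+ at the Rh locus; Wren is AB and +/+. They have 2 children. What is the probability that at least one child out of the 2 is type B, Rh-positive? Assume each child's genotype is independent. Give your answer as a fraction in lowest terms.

3/4

ABO cross BO × AB → 1/4 A, 1/2 B, 1/4 AB.
Rh cross +/+ × +/+ → 1 Rh+; so P(type B, Rh-positive) = 1/2 × 1 = 1/2 per child.
P(none) = (1/2)^2 = 1/4; P(at least one) = 1 − 1/4 = 3/4.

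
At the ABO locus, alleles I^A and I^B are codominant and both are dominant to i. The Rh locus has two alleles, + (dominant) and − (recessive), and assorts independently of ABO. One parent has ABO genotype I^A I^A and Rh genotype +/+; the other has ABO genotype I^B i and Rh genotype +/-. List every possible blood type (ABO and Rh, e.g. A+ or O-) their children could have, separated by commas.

A+, AB+

Gametes from I^A I^A × I^B i give offspring ABO genotypes I^A I^B, I^A i, i.e. phenotypes A, AB.
Rh cross +/+ × +/- → phenotypes Rh+.
Combining independently: A+, AB+.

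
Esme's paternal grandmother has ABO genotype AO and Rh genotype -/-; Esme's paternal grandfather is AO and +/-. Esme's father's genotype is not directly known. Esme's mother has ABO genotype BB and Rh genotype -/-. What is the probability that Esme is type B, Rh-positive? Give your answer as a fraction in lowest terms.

Esme's father's ABO genotype from AO × AO: 1/4 AA, 1/2 AO, 1/4 OO.
Crossing each possibility with the mother BB and summing P(type B): 1/4·0 + 1/2·1/2 + 1/4·1 = 1/2.
Similarly for Rh via the father's Rh distribution: P(Rh+) = 1/4.
Independent loci: 1/2 × 1/4 = 1/8.

1/8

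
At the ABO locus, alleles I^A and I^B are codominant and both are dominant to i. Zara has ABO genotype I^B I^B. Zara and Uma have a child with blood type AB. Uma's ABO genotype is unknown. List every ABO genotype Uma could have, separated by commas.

For each candidate genotype of Uma, check whether crossing it with I^B I^B can produce every observed child phenotype.
  I^A I^A → possible child types {AB} ✓
  I^A I^B → possible child types {B, AB} ✓
  I^A i → possible child types {B, AB} ✓
  I^B I^B → possible child types {B} ✗
  I^B i → possible child types {B} ✗
  i i → possible child types {B} ✗

I^A I^A, I^A I^B, I^A i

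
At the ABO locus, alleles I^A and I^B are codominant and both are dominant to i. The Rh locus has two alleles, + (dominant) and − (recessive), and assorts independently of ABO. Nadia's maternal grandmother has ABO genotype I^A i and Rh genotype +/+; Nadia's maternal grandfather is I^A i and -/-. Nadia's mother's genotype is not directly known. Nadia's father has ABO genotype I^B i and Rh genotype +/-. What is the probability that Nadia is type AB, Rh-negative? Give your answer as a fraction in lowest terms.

Nadia's mother's ABO genotype from I^A i × I^A i: 1/4 I^A I^A, 1/2 I^A i, 1/4 i i.
Crossing each possibility with the father I^B i and summing P(type AB): 1/4·1/2 + 1/2·1/4 + 1/4·0 = 1/4.
Similarly for Rh via the mother's Rh distribution: P(Rh-) = 1/4.
Independent loci: 1/4 × 1/4 = 1/16.

1/16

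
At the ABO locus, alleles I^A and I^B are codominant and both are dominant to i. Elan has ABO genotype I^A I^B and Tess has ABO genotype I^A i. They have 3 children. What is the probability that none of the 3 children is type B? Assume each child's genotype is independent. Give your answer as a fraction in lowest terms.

ABO cross I^A I^B × I^A i → 1/2 A, 1/4 B, 1/4 AB.
So P(type B) = 1/4 per child.
P(not type B) = 3/4 for one child; (3/4)^3 = 27/64.

27/64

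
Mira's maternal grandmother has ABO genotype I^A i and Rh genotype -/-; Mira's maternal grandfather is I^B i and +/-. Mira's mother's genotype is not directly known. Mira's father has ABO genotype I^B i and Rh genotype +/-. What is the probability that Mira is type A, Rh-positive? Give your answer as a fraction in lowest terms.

5/64

Mira's mother's ABO genotype from I^A i × I^B i: 1/4 I^A I^B, 1/4 I^A i, 1/4 I^B i, 1/4 i i.
Crossing each possibility with the father I^B i and summing P(type A): 1/4·1/4 + 1/4·1/4 + 1/4·0 + 1/4·0 = 1/8.
Similarly for Rh via the mother's Rh distribution: P(Rh+) = 5/8.
Independent loci: 1/8 × 5/8 = 5/64.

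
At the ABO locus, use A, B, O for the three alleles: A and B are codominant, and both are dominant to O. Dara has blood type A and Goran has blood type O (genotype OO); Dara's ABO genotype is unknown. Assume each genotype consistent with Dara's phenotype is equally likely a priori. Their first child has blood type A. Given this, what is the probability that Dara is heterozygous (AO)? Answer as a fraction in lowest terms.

1/3

Possible genotypes: Dara ∈ {AA, AO}; Goran ∈ {OO}.
Weight each parental genotype pair by prior × P(type-A child):
  AA × OO: posterior weight 2/3.
  AO × OO: posterior weight 1/3.
Sum the posterior weight over pairs where Dara is AO: 1/3.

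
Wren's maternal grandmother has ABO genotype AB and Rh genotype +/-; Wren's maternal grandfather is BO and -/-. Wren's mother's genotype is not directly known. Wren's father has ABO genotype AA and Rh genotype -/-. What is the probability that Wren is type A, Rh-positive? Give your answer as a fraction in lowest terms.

Wren's mother's ABO genotype from AB × BO: 1/4 AB, 1/4 AO, 1/4 BB, 1/4 BO.
Crossing each possibility with the father AA and summing P(type A): 1/4·1/2 + 1/4·1 + 1/4·0 + 1/4·1/2 = 1/2.
Similarly for Rh via the mother's Rh distribution: P(Rh+) = 1/4.
Independent loci: 1/2 × 1/4 = 1/8.

1/8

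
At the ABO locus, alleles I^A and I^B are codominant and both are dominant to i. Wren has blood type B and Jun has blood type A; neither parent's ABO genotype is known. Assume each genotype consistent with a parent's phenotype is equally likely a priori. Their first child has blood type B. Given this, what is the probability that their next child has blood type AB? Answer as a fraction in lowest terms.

Possible genotypes: Wren ∈ {I^B I^B, I^B i}; Jun ∈ {I^A I^A, I^A i}.
Weight each parental genotype pair by prior × P(type-B child):
  I^B I^B × I^A i: posterior weight 2/3; P(next child type AB) = 1/2.
  I^B i × I^A i: posterior weight 1/3; P(next child type AB) = 1/4.
Weighted sum = 5/12.

5/12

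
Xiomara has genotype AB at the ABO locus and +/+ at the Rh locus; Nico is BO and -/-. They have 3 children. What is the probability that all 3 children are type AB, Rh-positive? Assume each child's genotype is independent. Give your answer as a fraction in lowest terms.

ABO cross AB × BO → 1/4 A, 1/2 B, 1/4 AB.
Rh cross +/+ × -/- → 1 Rh+; so P(type AB, Rh-positive) = 1/4 × 1 = 1/4 per child.
All 3 independent: (1/4)^3 = 1/64.

1/64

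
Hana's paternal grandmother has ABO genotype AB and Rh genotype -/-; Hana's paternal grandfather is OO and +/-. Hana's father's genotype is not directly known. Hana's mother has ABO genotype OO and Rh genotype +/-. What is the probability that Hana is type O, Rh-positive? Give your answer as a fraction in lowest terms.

5/16

Hana's father's ABO genotype from AB × OO: 1/2 AO, 1/2 BO.
Crossing each possibility with the mother OO and summing P(type O): 1/2·1/2 + 1/2·1/2 = 1/2.
Similarly for Rh via the father's Rh distribution: P(Rh+) = 5/8.
Independent loci: 1/2 × 5/8 = 5/16.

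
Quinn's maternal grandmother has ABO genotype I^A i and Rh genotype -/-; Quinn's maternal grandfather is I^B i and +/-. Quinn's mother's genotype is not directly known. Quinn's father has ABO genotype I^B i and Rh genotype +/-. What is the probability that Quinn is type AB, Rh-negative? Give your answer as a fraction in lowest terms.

3/64

Quinn's mother's ABO genotype from I^A i × I^B i: 1/4 I^A I^B, 1/4 I^A i, 1/4 I^B i, 1/4 i i.
Crossing each possibility with the father I^B i and summing P(type AB): 1/4·1/4 + 1/4·1/4 + 1/4·0 + 1/4·0 = 1/8.
Similarly for Rh via the mother's Rh distribution: P(Rh-) = 3/8.
Independent loci: 1/8 × 3/8 = 3/64.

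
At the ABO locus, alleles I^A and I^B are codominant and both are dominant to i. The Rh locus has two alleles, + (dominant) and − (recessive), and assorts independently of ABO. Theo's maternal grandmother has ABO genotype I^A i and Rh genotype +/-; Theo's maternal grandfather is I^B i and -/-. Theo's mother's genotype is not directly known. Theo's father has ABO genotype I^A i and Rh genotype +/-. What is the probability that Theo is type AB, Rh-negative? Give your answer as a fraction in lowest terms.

3/64

Theo's mother's ABO genotype from I^A i × I^B i: 1/4 I^A I^B, 1/4 I^A i, 1/4 I^B i, 1/4 i i.
Crossing each possibility with the father I^A i and summing P(type AB): 1/4·1/4 + 1/4·0 + 1/4·1/4 + 1/4·0 = 1/8.
Similarly for Rh via the mother's Rh distribution: P(Rh-) = 3/8.
Independent loci: 1/8 × 3/8 = 3/64.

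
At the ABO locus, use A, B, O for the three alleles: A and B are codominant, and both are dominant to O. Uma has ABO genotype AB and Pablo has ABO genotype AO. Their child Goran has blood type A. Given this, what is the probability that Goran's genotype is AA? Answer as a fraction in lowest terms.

Cross AB × AO → 1/4 AA, 1/4 AB, 1/4 AO, 1/4 BO.
Type-A genotypes among offspring: AA (1/4), AO (1/4); total 1/2.
P(AA | type A) = (1/4) / (1/2) = 1/2.

1/2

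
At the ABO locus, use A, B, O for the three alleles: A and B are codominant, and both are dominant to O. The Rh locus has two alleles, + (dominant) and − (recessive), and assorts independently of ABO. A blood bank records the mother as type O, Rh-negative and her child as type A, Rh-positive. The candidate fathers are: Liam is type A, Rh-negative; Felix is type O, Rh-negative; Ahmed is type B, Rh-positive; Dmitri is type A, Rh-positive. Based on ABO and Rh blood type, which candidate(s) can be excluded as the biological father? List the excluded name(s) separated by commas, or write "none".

Liam, Felix, Ahmed

A candidate is excluded only if no genotype consistent with his phenotype could produce a type A, Rh-positive child with a type O, Rh-negative mother.
Liam (type A, Rh-): no genotype consistent with that phenotype can produce a type-A Rh+ child with a type-O mother.
Felix (type O, Rh-): no genotype consistent with that phenotype can produce a type-A Rh+ child with a type-O mother.
Ahmed (type B, Rh+): no genotype consistent with that phenotype can produce a type-A Rh+ child with a type-O mother.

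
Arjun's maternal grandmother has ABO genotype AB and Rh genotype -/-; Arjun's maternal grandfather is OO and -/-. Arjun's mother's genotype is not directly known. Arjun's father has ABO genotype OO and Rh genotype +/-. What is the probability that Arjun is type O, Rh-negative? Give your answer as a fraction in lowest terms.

1/4

Arjun's mother's ABO genotype from AB × OO: 1/2 AO, 1/2 BO.
Crossing each possibility with the father OO and summing P(type O): 1/2·1/2 + 1/2·1/2 = 1/2.
Similarly for Rh via the mother's Rh distribution: P(Rh-) = 1/2.
Independent loci: 1/2 × 1/2 = 1/4.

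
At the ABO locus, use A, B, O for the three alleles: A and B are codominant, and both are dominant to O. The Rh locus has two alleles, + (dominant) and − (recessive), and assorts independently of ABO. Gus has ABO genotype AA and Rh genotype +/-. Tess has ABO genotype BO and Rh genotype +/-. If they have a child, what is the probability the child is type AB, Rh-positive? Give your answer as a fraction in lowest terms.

ABO cross AA × BO → offspring phenotypes: 1/2 A, 1/2 AB.
Rh cross +/- × +/- → 3/4 Rh+, 1/4 Rh-.
Independent loci: P(type AB, Rh-positive) = 1/2 × 3/4 = 3/8.

3/8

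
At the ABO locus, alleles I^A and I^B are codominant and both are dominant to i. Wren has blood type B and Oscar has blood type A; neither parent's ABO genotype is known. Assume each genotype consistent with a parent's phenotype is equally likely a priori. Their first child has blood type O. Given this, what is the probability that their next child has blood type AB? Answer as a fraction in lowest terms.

1/4

Possible genotypes: Wren ∈ {I^B I^B, I^B i}; Oscar ∈ {I^A I^A, I^A i}.
Weight each parental genotype pair by prior × P(type-O child):
  I^B i × I^A i: posterior weight 1; P(next child type AB) = 1/4.
Weighted sum = 1/4.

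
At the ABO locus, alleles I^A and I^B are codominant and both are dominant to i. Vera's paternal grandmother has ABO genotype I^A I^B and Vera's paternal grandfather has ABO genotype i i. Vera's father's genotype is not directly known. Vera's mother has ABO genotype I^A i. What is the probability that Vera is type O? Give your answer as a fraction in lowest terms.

1/4

Vera's father's ABO genotype from I^A I^B × i i: 1/2 I^A i, 1/2 I^B i.
Crossing each possibility with the mother I^A i and summing P(type O): 1/2·1/4 + 1/2·1/4 = 1/4.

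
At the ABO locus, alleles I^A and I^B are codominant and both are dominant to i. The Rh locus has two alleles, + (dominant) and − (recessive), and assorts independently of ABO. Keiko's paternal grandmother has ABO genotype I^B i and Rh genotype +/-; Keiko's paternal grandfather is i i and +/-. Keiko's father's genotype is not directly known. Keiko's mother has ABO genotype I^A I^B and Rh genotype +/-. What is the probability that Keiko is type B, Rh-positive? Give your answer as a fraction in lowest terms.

Keiko's father's ABO genotype from I^B i × i i: 1/2 I^B i, 1/2 i i.
Crossing each possibility with the mother I^A I^B and summing P(type B): 1/2·1/2 + 1/2·1/2 = 1/2.
Similarly for Rh via the father's Rh distribution: P(Rh+) = 3/4.
Independent loci: 1/2 × 3/4 = 3/8.

3/8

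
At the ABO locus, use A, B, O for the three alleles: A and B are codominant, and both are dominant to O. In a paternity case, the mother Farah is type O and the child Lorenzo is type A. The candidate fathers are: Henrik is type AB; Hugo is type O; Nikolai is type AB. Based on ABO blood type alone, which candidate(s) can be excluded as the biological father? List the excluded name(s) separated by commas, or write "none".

A candidate is excluded only if no genotype consistent with his phenotype could produce a type A child with a type O mother.
Hugo (type O): no genotype consistent with that phenotype can produce a type-A child with a type-O mother.

Hugo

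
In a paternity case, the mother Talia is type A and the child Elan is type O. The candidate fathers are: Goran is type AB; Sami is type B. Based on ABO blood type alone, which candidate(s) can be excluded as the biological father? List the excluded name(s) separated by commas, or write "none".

A candidate is excluded only if no genotype consistent with his phenotype could produce a type O child with a type A mother.
Goran (type AB): no genotype consistent with that phenotype can produce a type-O child with a type-A mother.

Goran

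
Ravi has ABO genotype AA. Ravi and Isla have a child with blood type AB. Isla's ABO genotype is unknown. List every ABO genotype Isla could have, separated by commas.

AB, BB, BO

For each candidate genotype of Isla, check whether crossing it with AA can produce every observed child phenotype.
  AA → possible child types {A} ✗
  AB → possible child types {A, AB} ✓
  AO → possible child types {A} ✗
  BB → possible child types {AB} ✓
  BO → possible child types {A, AB} ✓
  OO → possible child types {A} ✗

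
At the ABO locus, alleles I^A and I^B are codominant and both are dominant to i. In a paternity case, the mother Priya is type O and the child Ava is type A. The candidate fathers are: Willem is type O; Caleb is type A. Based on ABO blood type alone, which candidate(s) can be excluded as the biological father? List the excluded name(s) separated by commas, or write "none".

A candidate is excluded only if no genotype consistent with his phenotype could produce a type A child with a type O mother.
Willem (type O): no genotype consistent with that phenotype can produce a type-A child with a type-O mother.

Willem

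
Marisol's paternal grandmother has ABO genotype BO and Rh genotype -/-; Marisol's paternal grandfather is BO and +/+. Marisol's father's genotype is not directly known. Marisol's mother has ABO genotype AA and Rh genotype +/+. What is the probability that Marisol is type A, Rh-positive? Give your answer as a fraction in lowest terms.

Marisol's father's ABO genotype from BO × BO: 1/4 BB, 1/2 BO, 1/4 OO.
Crossing each possibility with the mother AA and summing P(type A): 1/4·0 + 1/2·1/2 + 1/4·1 = 1/2.
Similarly for Rh via the father's Rh distribution: P(Rh+) = 1.
Independent loci: 1/2 × 1 = 1/2.

1/2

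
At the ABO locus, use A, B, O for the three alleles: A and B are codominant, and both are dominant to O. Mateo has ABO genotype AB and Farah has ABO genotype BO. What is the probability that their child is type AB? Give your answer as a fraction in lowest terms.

ABO cross AB × BO → offspring phenotypes: 1/4 A, 1/2 B, 1/4 AB.
So P(type AB) = 1/4.

1/4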